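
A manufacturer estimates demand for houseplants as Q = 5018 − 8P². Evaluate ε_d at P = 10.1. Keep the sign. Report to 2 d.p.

At P = 10.1, Q = 4201.920.
dQ/dP = −16P = -161.600.
ε = (dQ/dP)(P/Q) = (-161.600)(10.1/4201.920).

-0.39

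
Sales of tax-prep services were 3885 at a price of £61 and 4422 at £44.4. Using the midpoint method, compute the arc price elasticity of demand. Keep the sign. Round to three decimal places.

ΔQ = 4422 − 3885 = 537; ΔP = 44.4 − 61 = -16.6.
Midpoints: P̄ = 52.70, Q̄ = 4153.5.
ε = (ΔQ/ΔP)(P̄/Q̄) = (537/-16.6)(52.70/4153.5).

-0.410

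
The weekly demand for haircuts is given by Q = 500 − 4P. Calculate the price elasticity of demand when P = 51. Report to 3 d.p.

At P = 51, Q = 296.
dQ/dP = −4.
ε = (dQ/dP)(P/Q) = (-4)(51/296).

-0.689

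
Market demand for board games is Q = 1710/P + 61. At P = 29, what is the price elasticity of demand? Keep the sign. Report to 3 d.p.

-0.492

At P = 29, Q = 119.966.
dQ/dP = −1710/P² = -2.033.
ε = (dQ/dP)(P/Q) = (-2.033)(29/119.966).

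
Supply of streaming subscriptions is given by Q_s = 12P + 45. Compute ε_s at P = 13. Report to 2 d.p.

At P = 13, Q_s = 201.
dQ_s/dP = 12.
ε_s = (dQ_s/dP)(P/Q_s) = (12)(13/201).

0.78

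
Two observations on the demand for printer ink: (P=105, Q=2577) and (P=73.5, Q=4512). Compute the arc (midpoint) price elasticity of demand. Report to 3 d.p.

ΔQ = 4512 − 2577 = 1935; ΔP = 73.5 − 105 = -31.5.
Midpoints: P̄ = 89.25, Q̄ = 3544.5.
ε = (ΔQ/ΔP)(P̄/Q̄) = (1935/-31.5)(89.25/3544.5).

-1.547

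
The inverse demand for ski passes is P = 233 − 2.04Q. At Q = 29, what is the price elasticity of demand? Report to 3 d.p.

-2.938

At Q = 29, P = 233 − 2.04(29) = 173.84.
dP/dQ = −2.04, so dQ/dP = 1/(−2.04) = -0.490.
ε = (dQ/dP)(P/Q) = (-0.490)(173.84/29).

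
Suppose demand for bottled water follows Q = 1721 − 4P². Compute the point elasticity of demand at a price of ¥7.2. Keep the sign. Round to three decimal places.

-0.274

At P = 7.2, Q = 1513.640.
dQ/dP = −8P = -57.600.
ε = (dQ/dP)(P/Q) = (-57.600)(7.2/1513.640).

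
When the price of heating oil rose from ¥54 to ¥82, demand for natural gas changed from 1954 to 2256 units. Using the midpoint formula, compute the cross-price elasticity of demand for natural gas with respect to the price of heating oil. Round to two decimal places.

ΔQ_x = 2256 − 1954 = 302; ΔP_y = 82 − 54 = 28.
Midpoints: P̄_y = 68.00, Q̄_x = 2105.0.
ε_xy = (ΔQ_x/ΔP_y)(P̄_y/Q̄_x) = (302/28)(68.00/2105.0).
ε_xy > 0, so the goods are substitutes.

0.35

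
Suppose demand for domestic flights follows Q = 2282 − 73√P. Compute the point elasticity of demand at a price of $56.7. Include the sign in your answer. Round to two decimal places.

At P = 56.7, Q = 1732.314.
dQ/dP = −73/(2√P) = -4.847.
ε = (dQ/dP)(P/Q) = (-4.847)(56.7/1732.314).

-0.16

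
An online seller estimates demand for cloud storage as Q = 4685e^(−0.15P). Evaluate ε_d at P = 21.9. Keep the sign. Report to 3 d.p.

At P = 21.9, Q = 175.409.
dQ/dP = −0.15·4685e^(−0.15P) = −0.15Q = -26.311.
ε = (dQ/dP)(P/Q) = (-26.311)(21.9/175.409).
|ε| > 1, so demand is elastic at this price.

-3.285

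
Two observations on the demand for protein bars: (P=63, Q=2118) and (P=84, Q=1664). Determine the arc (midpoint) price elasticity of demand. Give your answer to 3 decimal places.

-0.840

ΔQ = 1664 − 2118 = -454; ΔP = 84 − 63 = 21.
Midpoints: P̄ = 73.50, Q̄ = 1891.0.
ε = (ΔQ/ΔP)(P̄/Q̄) = (-454/21)(73.50/1891.0).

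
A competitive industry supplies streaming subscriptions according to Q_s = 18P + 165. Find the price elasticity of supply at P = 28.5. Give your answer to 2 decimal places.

0.76

At P = 28.5, Q_s = 678.
dQ_s/dP = 18.
ε_s = (dQ_s/dP)(P/Q_s) = (18)(28.5/678).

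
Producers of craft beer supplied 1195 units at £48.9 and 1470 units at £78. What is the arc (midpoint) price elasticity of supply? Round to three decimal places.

0.450

ΔQ = 1470 − 1195 = 275; ΔP = 78 − 48.9 = 29.1.
Midpoints: P̄ = 63.45, Q̄ = 1332.5.
ε_s = (ΔQ/ΔP)(P̄/Q̄) = (275/29.1)(63.45/1332.5).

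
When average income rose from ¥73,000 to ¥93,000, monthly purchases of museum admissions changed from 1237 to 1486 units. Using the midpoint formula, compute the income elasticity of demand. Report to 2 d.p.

0.76

ΔQ = 249, ΔI = 20000. Midpoints: Ī = 83,000, Q̄ = 1361.5.
ε_I = (ΔQ/ΔI)(Ī/Q̄) = (249/20000)(83000/1361.5).
ε_I > 0, so the good is normal.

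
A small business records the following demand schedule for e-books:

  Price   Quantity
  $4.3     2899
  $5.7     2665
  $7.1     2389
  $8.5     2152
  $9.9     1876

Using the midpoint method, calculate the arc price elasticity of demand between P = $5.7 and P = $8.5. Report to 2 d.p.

-0.54

At P = 5.7, Q = 2665; at P = 8.5, Q = 2152.
ΔQ = -513, ΔP = 2.8. Midpoints: P̄ = 7.10, Q̄ = 2408.5.
ε = (ΔQ/ΔP)(P̄/Q̄) = (-513/2.8)(7.10/2408.5).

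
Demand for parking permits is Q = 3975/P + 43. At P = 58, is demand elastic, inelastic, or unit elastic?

Q = 111.534, dQ/dP = -1.182.
ε = (dQ/dP)(P/Q) ≈ -0.614.
|ε| = 0.61 < 1.

inelastic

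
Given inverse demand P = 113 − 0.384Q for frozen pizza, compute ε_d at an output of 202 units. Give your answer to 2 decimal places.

At Q = 202, P = 113 − 0.384(202) = 35.43.
dP/dQ = −0.384, so dQ/dP = 1/(−0.384) = -2.604.
ε = (dQ/dP)(P/Q) = (-2.604)(35.43/202).

-0.46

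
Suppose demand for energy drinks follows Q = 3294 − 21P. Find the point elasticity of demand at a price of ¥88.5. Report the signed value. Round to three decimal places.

At P = 88.5, Q = 1435.500.
dQ/dP = −21.
ε = (dQ/dP)(P/Q) = (-21)(88.5/1435.500).

-1.295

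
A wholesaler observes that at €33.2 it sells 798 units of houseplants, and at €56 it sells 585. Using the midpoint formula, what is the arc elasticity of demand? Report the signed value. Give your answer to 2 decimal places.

ΔQ = 585 − 798 = -213; ΔP = 56 − 33.2 = 22.8.
Midpoints: P̄ = 44.60, Q̄ = 691.5.
ε = (ΔQ/ΔP)(P̄/Q̄) = (-213/22.8)(44.60/691.5).

-0.60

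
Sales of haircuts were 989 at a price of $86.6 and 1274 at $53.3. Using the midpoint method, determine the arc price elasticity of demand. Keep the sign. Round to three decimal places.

ΔQ = 1274 − 989 = 285; ΔP = 53.3 − 86.6 = -33.3.
Midpoints: P̄ = 69.95, Q̄ = 1131.5.
ε = (ΔQ/ΔP)(P̄/Q̄) = (285/-33.3)(69.95/1131.5).

-0.529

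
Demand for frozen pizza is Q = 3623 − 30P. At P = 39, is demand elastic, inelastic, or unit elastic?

inelastic

Q = 2453, dQ/dP = -30.
ε = (dQ/dP)(P/Q) ≈ -0.477.
|ε| = 0.48 < 1.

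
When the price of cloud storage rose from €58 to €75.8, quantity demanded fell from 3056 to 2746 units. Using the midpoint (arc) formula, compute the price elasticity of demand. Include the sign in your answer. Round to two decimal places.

ΔQ = 2746 − 3056 = -310; ΔP = 75.8 − 58 = 17.8.
Midpoints: P̄ = 66.90, Q̄ = 2901.0.
ε = (ΔQ/ΔP)(P̄/Q̄) = (-310/17.8)(66.90/2901.0).

-0.40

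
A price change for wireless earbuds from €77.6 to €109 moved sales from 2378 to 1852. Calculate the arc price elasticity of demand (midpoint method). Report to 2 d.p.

ΔQ = 1852 − 2378 = -526; ΔP = 109 − 77.6 = 31.4.
Midpoints: P̄ = 93.30, Q̄ = 2115.0.
ε = (ΔQ/ΔP)(P̄/Q̄) = (-526/31.4)(93.30/2115.0).

-0.74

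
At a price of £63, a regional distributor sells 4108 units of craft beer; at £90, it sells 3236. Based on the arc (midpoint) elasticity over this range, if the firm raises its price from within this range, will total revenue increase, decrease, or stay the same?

Arc ε = (-872/27)(76.50/3672.0) ≈ -0.673.
|ε| = 0.67 < 1, so demand is inelastic. A price rise therefore raises total revenue.

increase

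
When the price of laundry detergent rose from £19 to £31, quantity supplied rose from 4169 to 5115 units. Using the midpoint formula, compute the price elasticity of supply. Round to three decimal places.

0.425

ΔQ = 5115 − 4169 = 946; ΔP = 31 − 19 = 12.
Midpoints: P̄ = 25.00, Q̄ = 4642.0.
ε_s = (ΔQ/ΔP)(P̄/Q̄) = (946/12)(25.00/4642.0).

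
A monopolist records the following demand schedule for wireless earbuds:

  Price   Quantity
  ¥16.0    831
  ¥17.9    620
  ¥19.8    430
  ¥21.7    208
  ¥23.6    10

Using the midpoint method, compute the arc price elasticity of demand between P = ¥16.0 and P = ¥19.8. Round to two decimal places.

-3.00

At P = 16.0, Q = 831; at P = 19.8, Q = 430.
ΔQ = -401, ΔP = 3.8. Midpoints: P̄ = 17.90, Q̄ = 630.5.
ε = (ΔQ/ΔP)(P̄/Q̄) = (-401/3.8)(17.90/630.5).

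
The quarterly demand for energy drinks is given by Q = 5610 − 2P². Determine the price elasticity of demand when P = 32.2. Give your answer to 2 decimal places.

-1.17

At P = 32.2, Q = 3536.320.
dQ/dP = −4P = -128.800.
ε = (dQ/dP)(P/Q) = (-128.800)(32.2/3536.320).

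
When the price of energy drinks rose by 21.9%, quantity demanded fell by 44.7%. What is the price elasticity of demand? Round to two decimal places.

ε = %ΔQ / %ΔP = (-44.7)/(21.9) = -2.041.

-2.04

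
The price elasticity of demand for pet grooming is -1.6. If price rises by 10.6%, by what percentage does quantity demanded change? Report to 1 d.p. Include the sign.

%ΔQ ≈ ε × %ΔP = (-1.6)(10.6%) = -16.96%.

-17.0%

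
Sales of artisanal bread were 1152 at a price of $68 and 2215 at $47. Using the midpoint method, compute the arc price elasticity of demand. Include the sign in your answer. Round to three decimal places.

-1.729

ΔQ = 2215 − 1152 = 1063; ΔP = 47 − 68 = -21.
Midpoints: P̄ = 57.50, Q̄ = 1683.5.
ε = (ΔQ/ΔP)(P̄/Q̄) = (1063/-21)(57.50/1683.5).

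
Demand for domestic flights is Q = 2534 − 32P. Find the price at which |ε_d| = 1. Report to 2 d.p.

39.59

For linear demand Q = a − bP, ε = −bP/(a − bP). |ε| = 1 when bP = a − bP, i.e. P = a/(2b).
P = 2534/(2·32) = 2534/64 = 39.5938.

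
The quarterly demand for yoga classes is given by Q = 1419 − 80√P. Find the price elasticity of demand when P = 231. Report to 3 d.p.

-2.993

At P = 231, Q = 203.105.
dQ/dP = −80/(2√P) = -2.632.
ε = (dQ/dP)(P/Q) = (-2.632)(231/203.105).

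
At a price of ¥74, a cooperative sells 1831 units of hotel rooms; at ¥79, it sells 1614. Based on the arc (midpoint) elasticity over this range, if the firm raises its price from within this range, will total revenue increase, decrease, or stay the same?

decrease

Arc ε = (-217/5)(76.50/1722.5) ≈ -1.927.
|ε| = 1.93 > 1, so demand is elastic. A price rise therefore reduces total revenue.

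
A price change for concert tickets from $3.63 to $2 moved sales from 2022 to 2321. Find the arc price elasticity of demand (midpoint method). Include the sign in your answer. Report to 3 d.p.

-0.238

ΔQ = 2321 − 2022 = 299; ΔP = 2 − 3.63 = -1.63.
Midpoints: P̄ = 2.81, Q̄ = 2171.5.
ε = (ΔQ/ΔP)(P̄/Q̄) = (299/-1.63)(2.81/2171.5).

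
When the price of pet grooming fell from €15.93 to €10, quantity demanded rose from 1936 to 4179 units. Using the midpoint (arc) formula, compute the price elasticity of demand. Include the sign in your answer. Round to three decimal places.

-1.604

ΔQ = 4179 − 1936 = 2243; ΔP = 10 − 15.93 = -5.93.
Midpoints: P̄ = 12.96, Q̄ = 3057.5.
ε = (ΔQ/ΔP)(P̄/Q̄) = (2243/-5.93)(12.96/3057.5).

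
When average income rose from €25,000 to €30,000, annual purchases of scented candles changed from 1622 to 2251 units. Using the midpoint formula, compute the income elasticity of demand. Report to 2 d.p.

ΔQ = 629, ΔI = 5000. Midpoints: Ī = 27,500, Q̄ = 1936.5.
ε_I = (ΔQ/ΔI)(Ī/Q̄) = (629/5000)(27500/1936.5).
ε_I > 0, so the good is normal.

1.79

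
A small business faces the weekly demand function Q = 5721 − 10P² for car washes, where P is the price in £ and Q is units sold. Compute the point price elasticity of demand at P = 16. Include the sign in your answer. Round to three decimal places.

At P = 16, Q = 3161.
dQ/dP = −20P = -320.
ε = (dQ/dP)(P/Q) = (-320)(16/3161).

-1.620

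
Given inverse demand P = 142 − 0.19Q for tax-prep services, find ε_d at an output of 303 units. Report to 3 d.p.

-1.467

At Q = 303, P = 142 − 0.19(303) = 84.43.
dP/dQ = −0.19, so dQ/dP = 1/(−0.19) = -5.263.
ε = (dQ/dP)(P/Q) = (-5.263)(84.43/303).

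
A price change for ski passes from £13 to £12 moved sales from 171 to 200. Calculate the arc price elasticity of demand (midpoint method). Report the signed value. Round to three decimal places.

-1.954

ΔQ = 200 − 171 = 29; ΔP = 12 − 13 = -1.
Midpoints: P̄ = 12.50, Q̄ = 185.5.
ε = (ΔQ/ΔP)(P̄/Q̄) = (29/-1)(12.50/185.5).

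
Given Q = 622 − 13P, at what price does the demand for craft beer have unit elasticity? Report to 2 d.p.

23.92

For linear demand Q = a − bP, ε = −bP/(a − bP). |ε| = 1 when bP = a − bP, i.e. P = a/(2b).
P = 622/(2·13) = 622/26 = 23.9231.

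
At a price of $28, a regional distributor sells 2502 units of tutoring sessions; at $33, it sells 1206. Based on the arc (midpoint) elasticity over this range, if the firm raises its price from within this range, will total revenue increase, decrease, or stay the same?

decrease

Arc ε = (-1296/5)(30.50/1854.0) ≈ -4.264.
|ε| = 4.26 > 1, so demand is elastic. A price rise therefore reduces total revenue.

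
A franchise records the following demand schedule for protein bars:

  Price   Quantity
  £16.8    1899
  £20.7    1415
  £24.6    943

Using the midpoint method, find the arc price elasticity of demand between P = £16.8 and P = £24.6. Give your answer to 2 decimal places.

At P = 16.8, Q = 1899; at P = 24.6, Q = 943.
ΔQ = -956, ΔP = 7.8. Midpoints: P̄ = 20.70, Q̄ = 1421.0.
ε = (ΔQ/ΔP)(P̄/Q̄) = (-956/7.8)(20.70/1421.0).

-1.79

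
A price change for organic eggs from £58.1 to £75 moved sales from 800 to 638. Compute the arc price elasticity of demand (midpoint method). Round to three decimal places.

-0.887

ΔQ = 638 − 800 = -162; ΔP = 75 − 58.1 = 16.9.
Midpoints: P̄ = 66.55, Q̄ = 719.0.
ε = (ΔQ/ΔP)(P̄/Q̄) = (-162/16.9)(66.55/719.0).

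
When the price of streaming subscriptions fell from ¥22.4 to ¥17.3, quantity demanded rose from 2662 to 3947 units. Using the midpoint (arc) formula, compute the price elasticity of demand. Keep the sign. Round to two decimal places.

ΔQ = 3947 − 2662 = 1285; ΔP = 17.3 − 22.4 = -5.1.
Midpoints: P̄ = 19.85, Q̄ = 3304.5.
ε = (ΔQ/ΔP)(P̄/Q̄) = (1285/-5.1)(19.85/3304.5).

-1.51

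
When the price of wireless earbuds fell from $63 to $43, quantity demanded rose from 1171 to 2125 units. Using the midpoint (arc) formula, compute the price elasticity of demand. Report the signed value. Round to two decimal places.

ΔQ = 2125 − 1171 = 954; ΔP = 43 − 63 = -20.
Midpoints: P̄ = 53.00, Q̄ = 1648.0.
ε = (ΔQ/ΔP)(P̄/Q̄) = (954/-20)(53.00/1648.0).

-1.53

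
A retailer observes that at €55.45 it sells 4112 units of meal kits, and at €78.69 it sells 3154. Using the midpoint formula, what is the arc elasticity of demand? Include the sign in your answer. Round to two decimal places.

ΔQ = 3154 − 4112 = -958; ΔP = 78.69 − 55.45 = 23.24.
Midpoints: P̄ = 67.07, Q̄ = 3633.0.
ε = (ΔQ/ΔP)(P̄/Q̄) = (-958/23.24)(67.07/3633.0).

-0.76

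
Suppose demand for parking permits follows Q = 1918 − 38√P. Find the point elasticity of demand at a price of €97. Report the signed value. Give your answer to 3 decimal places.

-0.121

At P = 97, Q = 1543.743.
dQ/dP = −38/(2√P) = -1.929.
ε = (dQ/dP)(P/Q) = (-1.929)(97/1543.743).
|ε| < 1, so demand is inelastic at this price.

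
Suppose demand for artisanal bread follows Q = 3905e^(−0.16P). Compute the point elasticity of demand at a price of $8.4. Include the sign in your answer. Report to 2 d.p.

At P = 8.4, Q = 1018.425.
dQ/dP = −0.16·3905e^(−0.16P) = −0.16Q = -162.948.
ε = (dQ/dP)(P/Q) = (-162.948)(8.4/1018.425).

-1.34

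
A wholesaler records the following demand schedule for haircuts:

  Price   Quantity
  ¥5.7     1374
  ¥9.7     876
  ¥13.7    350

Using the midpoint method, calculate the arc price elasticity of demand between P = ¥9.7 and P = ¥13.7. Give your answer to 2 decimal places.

At P = 9.7, Q = 876; at P = 13.7, Q = 350.
ΔQ = -526, ΔP = 4.0. Midpoints: P̄ = 11.70, Q̄ = 613.0.
ε = (ΔQ/ΔP)(P̄/Q̄) = (-526/4.0)(11.70/613.0).

-2.51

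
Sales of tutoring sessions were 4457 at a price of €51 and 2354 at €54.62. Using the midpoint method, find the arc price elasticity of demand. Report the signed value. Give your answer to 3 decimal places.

-9.009

ΔQ = 2354 − 4457 = -2103; ΔP = 54.62 − 51 = 3.62.
Midpoints: P̄ = 52.81, Q̄ = 3405.5.
ε = (ΔQ/ΔP)(P̄/Q̄) = (-2103/3.62)(52.81/3405.5).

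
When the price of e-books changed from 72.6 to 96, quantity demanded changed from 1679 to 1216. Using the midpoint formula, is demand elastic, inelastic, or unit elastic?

Arc ε ≈ -1.152.
|ε| = 1.15 > 1.

elastic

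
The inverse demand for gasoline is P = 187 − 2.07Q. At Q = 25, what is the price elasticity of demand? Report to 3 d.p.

-2.614

At Q = 25, P = 187 − 2.07(25) = 135.25.
dP/dQ = −2.07, so dQ/dP = 1/(−2.07) = -0.483.
ε = (dQ/dP)(P/Q) = (-0.483)(135.25/25).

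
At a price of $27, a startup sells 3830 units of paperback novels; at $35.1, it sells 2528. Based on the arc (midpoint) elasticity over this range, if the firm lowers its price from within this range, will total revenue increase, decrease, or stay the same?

Arc ε = (-1302/8.1)(31.05/3179.0) ≈ -1.570.
|ε| = 1.57 > 1, so demand is elastic. A price cut therefore raises total revenue.

increase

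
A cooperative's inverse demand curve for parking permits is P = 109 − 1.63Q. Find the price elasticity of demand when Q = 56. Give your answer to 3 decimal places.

At Q = 56, P = 109 − 1.63(56) = 17.72.
dP/dQ = −1.63, so dQ/dP = 1/(−1.63) = -0.613.
ε = (dQ/dP)(P/Q) = (-0.613)(17.72/56).

-0.194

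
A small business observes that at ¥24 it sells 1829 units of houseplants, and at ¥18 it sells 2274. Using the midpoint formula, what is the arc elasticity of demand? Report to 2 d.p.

-0.76

ΔQ = 2274 − 1829 = 445; ΔP = 18 − 24 = -6.
Midpoints: P̄ = 21.00, Q̄ = 2051.5.
ε = (ΔQ/ΔP)(P̄/Q̄) = (445/-6)(21.00/2051.5).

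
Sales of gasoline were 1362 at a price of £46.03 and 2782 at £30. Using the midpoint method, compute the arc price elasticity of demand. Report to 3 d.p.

ΔQ = 2782 − 1362 = 1420; ΔP = 30 − 46.03 = -16.03.
Midpoints: P̄ = 38.02, Q̄ = 2072.0.
ε = (ΔQ/ΔP)(P̄/Q̄) = (1420/-16.03)(38.02/2072.0).

-1.625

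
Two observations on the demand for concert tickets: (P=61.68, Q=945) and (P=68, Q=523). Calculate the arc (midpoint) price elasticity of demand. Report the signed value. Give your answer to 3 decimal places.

ΔQ = 523 − 945 = -422; ΔP = 68 − 61.68 = 6.32.
Midpoints: P̄ = 64.84, Q̄ = 734.0.
ε = (ΔQ/ΔP)(P̄/Q̄) = (-422/6.32)(64.84/734.0).

-5.899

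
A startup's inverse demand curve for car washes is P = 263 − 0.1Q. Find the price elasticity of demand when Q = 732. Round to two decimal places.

-2.59

At Q = 732, P = 263 − 0.1(732) = 189.80.
dP/dQ = −0.1, so dQ/dP = 1/(−0.1) = -10.000.
ε = (dQ/dP)(P/Q) = (-10.000)(189.80/732).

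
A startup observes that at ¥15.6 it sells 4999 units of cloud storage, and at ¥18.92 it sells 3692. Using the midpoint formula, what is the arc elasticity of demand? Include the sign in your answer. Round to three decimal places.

ΔQ = 3692 − 4999 = -1307; ΔP = 18.92 − 15.6 = 3.32.
Midpoints: P̄ = 17.26, Q̄ = 4345.5.
ε = (ΔQ/ΔP)(P̄/Q̄) = (-1307/3.32)(17.26/4345.5).

-1.564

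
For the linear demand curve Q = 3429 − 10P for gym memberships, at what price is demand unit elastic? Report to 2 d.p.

For linear demand Q = a − bP, ε = −bP/(a − bP). |ε| = 1 when bP = a − bP, i.e. P = a/(2b).
P = 3429/(2·10) = 3429/20 = 171.4500.

171.45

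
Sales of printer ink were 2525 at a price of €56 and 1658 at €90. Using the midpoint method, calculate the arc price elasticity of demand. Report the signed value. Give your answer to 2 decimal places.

-0.89

ΔQ = 1658 − 2525 = -867; ΔP = 90 − 56 = 34.
Midpoints: P̄ = 73.00, Q̄ = 2091.5.
ε = (ΔQ/ΔP)(P̄/Q̄) = (-867/34)(73.00/2091.5).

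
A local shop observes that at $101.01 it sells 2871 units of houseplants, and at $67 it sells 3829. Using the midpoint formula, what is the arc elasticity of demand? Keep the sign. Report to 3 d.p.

ΔQ = 3829 − 2871 = 958; ΔP = 67 − 101.01 = -34.01.
Midpoints: P̄ = 84.00, Q̄ = 3350.0.
ε = (ΔQ/ΔP)(P̄/Q̄) = (958/-34.01)(84.00/3350.0).

-0.706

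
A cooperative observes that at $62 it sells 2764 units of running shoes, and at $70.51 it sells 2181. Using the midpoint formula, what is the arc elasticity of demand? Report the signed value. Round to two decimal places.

ΔQ = 2181 − 2764 = -583; ΔP = 70.51 − 62 = 8.51.
Midpoints: P̄ = 66.25, Q̄ = 2472.5.
ε = (ΔQ/ΔP)(P̄/Q̄) = (-583/8.51)(66.25/2472.5).

-1.84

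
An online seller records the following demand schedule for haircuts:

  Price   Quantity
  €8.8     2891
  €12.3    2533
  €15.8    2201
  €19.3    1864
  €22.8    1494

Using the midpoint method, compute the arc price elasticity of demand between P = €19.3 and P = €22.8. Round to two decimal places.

-1.33

At P = 19.3, Q = 1864; at P = 22.8, Q = 1494.
ΔQ = -370, ΔP = 3.5. Midpoints: P̄ = 21.05, Q̄ = 1679.0.
ε = (ΔQ/ΔP)(P̄/Q̄) = (-370/3.5)(21.05/1679.0).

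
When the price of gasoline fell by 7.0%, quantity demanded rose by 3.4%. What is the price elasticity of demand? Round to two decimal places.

-0.49

ε = %ΔQ / %ΔP = (3.4)/(-7.0) = -0.486.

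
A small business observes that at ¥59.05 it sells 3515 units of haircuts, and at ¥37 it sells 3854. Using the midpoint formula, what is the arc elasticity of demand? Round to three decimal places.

ΔQ = 3854 − 3515 = 339; ΔP = 37 − 59.05 = -22.05.
Midpoints: P̄ = 48.02, Q̄ = 3684.5.
ε = (ΔQ/ΔP)(P̄/Q̄) = (339/-22.05)(48.02/3684.5).

-0.200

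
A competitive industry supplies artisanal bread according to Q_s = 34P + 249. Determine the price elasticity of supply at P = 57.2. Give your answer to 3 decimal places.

0.886

At P = 57.2, Q_s = 2193.80.
dQ_s/dP = 34.
ε_s = (dQ_s/dP)(P/Q_s) = (34)(57.2/2193.80).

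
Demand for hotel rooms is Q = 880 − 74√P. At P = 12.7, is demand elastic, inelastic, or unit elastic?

inelastic

Q = 616.286, dQ/dP = -10.382.
ε = (dQ/dP)(P/Q) ≈ -0.214.
|ε| = 0.21 < 1.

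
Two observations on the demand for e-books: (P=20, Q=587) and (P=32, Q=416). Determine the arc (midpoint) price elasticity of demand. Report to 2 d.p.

-0.74

ΔQ = 416 − 587 = -171; ΔP = 32 − 20 = 12.
Midpoints: P̄ = 26.00, Q̄ = 501.5.
ε = (ΔQ/ΔP)(P̄/Q̄) = (-171/12)(26.00/501.5).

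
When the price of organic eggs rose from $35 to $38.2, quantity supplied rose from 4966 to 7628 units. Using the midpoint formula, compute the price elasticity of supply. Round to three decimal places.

4.835

ΔQ = 7628 − 4966 = 2662; ΔP = 38.2 − 35 = 3.2.
Midpoints: P̄ = 36.60, Q̄ = 6297.0.
ε_s = (ΔQ/ΔP)(P̄/Q̄) = (2662/3.2)(36.60/6297.0).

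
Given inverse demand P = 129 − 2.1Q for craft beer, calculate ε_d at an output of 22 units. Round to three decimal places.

At Q = 22, P = 129 − 2.1(22) = 82.80.
dP/dQ = −2.1, so dQ/dP = 1/(−2.1) = -0.476.
ε = (dQ/dP)(P/Q) = (-0.476)(82.80/22).

-1.792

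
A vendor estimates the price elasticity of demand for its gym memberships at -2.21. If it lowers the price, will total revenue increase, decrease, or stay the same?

|ε| = 2.21 > 1, so demand is elastic. A price cut therefore raises total revenue.

increase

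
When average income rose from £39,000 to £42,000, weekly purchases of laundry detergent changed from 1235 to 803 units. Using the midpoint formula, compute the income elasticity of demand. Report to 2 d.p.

-5.72

ΔQ = -432, ΔI = 3000. Midpoints: Ī = 40,500, Q̄ = 1019.0.
ε_I = (ΔQ/ΔI)(Ī/Q̄) = (-432/3000)(40500/1019.0).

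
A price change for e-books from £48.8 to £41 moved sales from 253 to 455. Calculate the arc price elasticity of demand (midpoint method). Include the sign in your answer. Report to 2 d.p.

ΔQ = 455 − 253 = 202; ΔP = 41 − 48.8 = -7.8.
Midpoints: P̄ = 44.90, Q̄ = 354.0.
ε = (ΔQ/ΔP)(P̄/Q̄) = (202/-7.8)(44.90/354.0).

-3.28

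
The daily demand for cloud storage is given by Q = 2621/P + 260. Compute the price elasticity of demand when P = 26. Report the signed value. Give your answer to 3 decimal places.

At P = 26, Q = 360.808.
dQ/dP = −2621/P² = -3.877.
ε = (dQ/dP)(P/Q) = (-3.877)(26/360.808).
|ε| < 1, so demand is inelastic at this price.

-0.279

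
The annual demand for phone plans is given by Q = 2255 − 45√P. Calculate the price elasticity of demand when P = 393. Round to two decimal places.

At P = 393, Q = 1362.910.
dQ/dP = −45/(2√P) = -1.135.
ε = (dQ/dP)(P/Q) = (-1.135)(393/1362.910).
|ε| < 1, so demand is inelastic at this price.

-0.33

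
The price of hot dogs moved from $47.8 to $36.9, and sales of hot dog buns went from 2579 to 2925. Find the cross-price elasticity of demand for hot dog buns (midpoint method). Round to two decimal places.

ΔQ_x = 2925 − 2579 = 346; ΔP_y = 36.9 − 47.8 = -10.9.
Midpoints: P̄_y = 42.35, Q̄_x = 2752.0.
ε_xy = (ΔQ_x/ΔP_y)(P̄_y/Q̄_x) = (346/-10.9)(42.35/2752.0).
ε_xy < 0, so the goods are complements.

-0.49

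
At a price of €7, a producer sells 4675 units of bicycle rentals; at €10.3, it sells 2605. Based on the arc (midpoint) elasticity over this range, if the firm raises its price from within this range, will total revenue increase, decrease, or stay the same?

decrease

Arc ε = (-2070/3.3)(8.65/3640.0) ≈ -1.491.
|ε| = 1.49 > 1, so demand is elastic. A price rise therefore reduces total revenue.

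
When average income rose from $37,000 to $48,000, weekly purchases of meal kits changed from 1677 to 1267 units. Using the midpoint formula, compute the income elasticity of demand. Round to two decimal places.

-1.08

ΔQ = -410, ΔI = 11000. Midpoints: Ī = 42,500, Q̄ = 1472.0.
ε_I = (ΔQ/ΔI)(Ī/Q̄) = (-410/11000)(42500/1472.0).
ε_I < 0, so the good is inferior.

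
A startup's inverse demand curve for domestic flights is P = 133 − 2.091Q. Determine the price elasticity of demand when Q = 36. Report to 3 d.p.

At Q = 36, P = 133 − 2.091(36) = 57.72.
dP/dQ = −2.091, so dQ/dP = 1/(−2.091) = -0.478.
ε = (dQ/dP)(P/Q) = (-0.478)(57.72/36).

-0.767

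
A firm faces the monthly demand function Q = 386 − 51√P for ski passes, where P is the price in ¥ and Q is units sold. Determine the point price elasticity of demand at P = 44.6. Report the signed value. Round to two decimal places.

At P = 44.6, Q = 45.406.
dQ/dP = −51/(2√P) = -3.818.
ε = (dQ/dP)(P/Q) = (-3.818)(44.6/45.406).
|ε| > 1, so demand is elastic at this price.

-3.75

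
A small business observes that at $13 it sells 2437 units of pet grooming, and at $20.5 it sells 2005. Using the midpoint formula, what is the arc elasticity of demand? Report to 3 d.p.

-0.434

ΔQ = 2005 − 2437 = -432; ΔP = 20.5 − 13 = 7.5.
Midpoints: P̄ = 16.75, Q̄ = 2221.0.
ε = (ΔQ/ΔP)(P̄/Q̄) = (-432/7.5)(16.75/2221.0).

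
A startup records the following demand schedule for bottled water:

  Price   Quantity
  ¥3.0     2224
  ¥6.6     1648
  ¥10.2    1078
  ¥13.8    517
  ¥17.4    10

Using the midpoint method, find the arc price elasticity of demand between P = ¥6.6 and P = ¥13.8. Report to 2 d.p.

At P = 6.6, Q = 1648; at P = 13.8, Q = 517.
ΔQ = -1131, ΔP = 7.2. Midpoints: P̄ = 10.20, Q̄ = 1082.5.
ε = (ΔQ/ΔP)(P̄/Q̄) = (-1131/7.2)(10.20/1082.5).

-1.48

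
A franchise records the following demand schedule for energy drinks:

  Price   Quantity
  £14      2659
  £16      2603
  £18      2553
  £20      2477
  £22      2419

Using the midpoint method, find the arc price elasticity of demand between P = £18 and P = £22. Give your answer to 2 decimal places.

-0.27

At P = 18, Q = 2553; at P = 22, Q = 2419.
ΔQ = -134, ΔP = 4. Midpoints: P̄ = 20.00, Q̄ = 2486.0.
ε = (ΔQ/ΔP)(P̄/Q̄) = (-134/4)(20.00/2486.0).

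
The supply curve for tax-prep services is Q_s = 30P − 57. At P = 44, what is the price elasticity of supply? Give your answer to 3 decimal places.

1.045

At P = 44, Q_s = 1263.
dQ_s/dP = 30.
ε_s = (dQ_s/dP)(P/Q_s) = (30)(44/1263).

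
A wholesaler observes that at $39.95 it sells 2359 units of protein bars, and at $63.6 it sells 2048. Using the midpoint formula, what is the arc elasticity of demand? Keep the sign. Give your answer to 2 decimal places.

ΔQ = 2048 − 2359 = -311; ΔP = 63.6 − 39.95 = 23.65.
Midpoints: P̄ = 51.78, Q̄ = 2203.5.
ε = (ΔQ/ΔP)(P̄/Q̄) = (-311/23.65)(51.78/2203.5).

-0.31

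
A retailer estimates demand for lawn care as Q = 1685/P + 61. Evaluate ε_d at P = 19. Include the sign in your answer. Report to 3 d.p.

At P = 19, Q = 149.684.
dQ/dP = −1685/P² = -4.668.
ε = (dQ/dP)(P/Q) = (-4.668)(19/149.684).

-0.592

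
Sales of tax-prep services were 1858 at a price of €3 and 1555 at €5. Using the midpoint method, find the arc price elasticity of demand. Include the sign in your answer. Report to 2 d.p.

-0.36

ΔQ = 1555 − 1858 = -303; ΔP = 5 − 3 = 2.
Midpoints: P̄ = 4.00, Q̄ = 1706.5.
ε = (ΔQ/ΔP)(P̄/Q̄) = (-303/2)(4.00/1706.5).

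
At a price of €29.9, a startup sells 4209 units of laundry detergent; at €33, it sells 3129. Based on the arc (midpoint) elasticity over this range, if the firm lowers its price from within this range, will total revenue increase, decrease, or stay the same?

increase

Arc ε = (-1080/3.1)(31.45/3669.0) ≈ -2.986.
|ε| = 2.99 > 1, so demand is elastic. A price cut therefore raises total revenue.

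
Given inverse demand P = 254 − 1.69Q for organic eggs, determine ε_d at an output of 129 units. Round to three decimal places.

-0.165

At Q = 129, P = 254 − 1.69(129) = 35.99.
dP/dQ = −1.69, so dQ/dP = 1/(−1.69) = -0.592.
ε = (dQ/dP)(P/Q) = (-0.592)(35.99/129).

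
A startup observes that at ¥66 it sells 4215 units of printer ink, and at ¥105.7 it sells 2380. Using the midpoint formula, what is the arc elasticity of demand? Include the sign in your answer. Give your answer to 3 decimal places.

ΔQ = 2380 − 4215 = -1835; ΔP = 105.7 − 66 = 39.7.
Midpoints: P̄ = 85.85, Q̄ = 3297.5.
ε = (ΔQ/ΔP)(P̄/Q̄) = (-1835/39.7)(85.85/3297.5).

-1.203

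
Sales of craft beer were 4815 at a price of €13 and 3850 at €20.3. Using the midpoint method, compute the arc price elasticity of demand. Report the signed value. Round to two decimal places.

-0.51

ΔQ = 3850 − 4815 = -965; ΔP = 20.3 − 13 = 7.3.
Midpoints: P̄ = 16.65, Q̄ = 4332.5.
ε = (ΔQ/ΔP)(P̄/Q̄) = (-965/7.3)(16.65/4332.5).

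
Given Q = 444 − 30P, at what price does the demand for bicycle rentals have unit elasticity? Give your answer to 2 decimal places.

7.40

For linear demand Q = a − bP, ε = −bP/(a − bP). |ε| = 1 when bP = a − bP, i.e. P = a/(2b).
P = 444/(2·30) = 444/60 = 7.4000.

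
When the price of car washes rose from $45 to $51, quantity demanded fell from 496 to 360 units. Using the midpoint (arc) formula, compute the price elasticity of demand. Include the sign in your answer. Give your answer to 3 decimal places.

ΔQ = 360 − 496 = -136; ΔP = 51 − 45 = 6.
Midpoints: P̄ = 48.00, Q̄ = 428.0.
ε = (ΔQ/ΔP)(P̄/Q̄) = (-136/6)(48.00/428.0).

-2.542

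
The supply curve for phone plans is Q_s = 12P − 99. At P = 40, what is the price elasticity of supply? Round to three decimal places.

1.260

At P = 40, Q_s = 381.
dQ_s/dP = 12.
ε_s = (dQ_s/dP)(P/Q_s) = (12)(40/381).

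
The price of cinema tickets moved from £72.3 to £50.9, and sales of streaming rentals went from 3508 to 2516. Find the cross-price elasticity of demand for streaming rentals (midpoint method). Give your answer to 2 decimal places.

ΔQ_x = 2516 − 3508 = -992; ΔP_y = 50.9 − 72.3 = -21.4.
Midpoints: P̄_y = 61.60, Q̄_x = 3012.0.
ε_xy = (ΔQ_x/ΔP_y)(P̄_y/Q̄_x) = (-992/-21.4)(61.60/3012.0).

0.95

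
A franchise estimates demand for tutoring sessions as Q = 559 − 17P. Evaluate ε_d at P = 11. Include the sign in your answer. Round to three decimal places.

-0.503

At P = 11, Q = 372.
dQ/dP = −17.
ε = (dQ/dP)(P/Q) = (-17)(11/372).
|ε| < 1, so demand is inelastic at this price.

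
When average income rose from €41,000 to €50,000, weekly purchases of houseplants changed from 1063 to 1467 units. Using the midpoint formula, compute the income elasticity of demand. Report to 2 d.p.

ΔQ = 404, ΔI = 9000. Midpoints: Ī = 45,500, Q̄ = 1265.0.
ε_I = (ΔQ/ΔI)(Ī/Q̄) = (404/9000)(45500/1265.0).

1.61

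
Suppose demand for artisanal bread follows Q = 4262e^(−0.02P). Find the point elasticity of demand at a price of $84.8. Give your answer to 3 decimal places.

-1.696

At P = 84.8, Q = 781.718.
dQ/dP = −0.02·4262e^(−0.02P) = −0.02Q = -15.634.
ε = (dQ/dP)(P/Q) = (-15.634)(84.8/781.718).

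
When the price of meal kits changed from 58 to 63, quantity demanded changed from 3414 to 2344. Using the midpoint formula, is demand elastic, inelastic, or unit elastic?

Arc ε ≈ -4.497.
|ε| = 4.50 > 1.

elastic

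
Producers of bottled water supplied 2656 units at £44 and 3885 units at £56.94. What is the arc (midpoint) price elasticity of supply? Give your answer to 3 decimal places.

1.466

ΔQ = 3885 − 2656 = 1229; ΔP = 56.94 − 44 = 12.94.
Midpoints: P̄ = 50.47, Q̄ = 3270.5.
ε_s = (ΔQ/ΔP)(P̄/Q̄) = (1229/12.94)(50.47/3270.5).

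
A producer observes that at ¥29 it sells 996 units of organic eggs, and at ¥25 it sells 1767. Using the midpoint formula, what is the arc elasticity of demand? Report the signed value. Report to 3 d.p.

ΔQ = 1767 − 996 = 771; ΔP = 25 − 29 = -4.
Midpoints: P̄ = 27.00, Q̄ = 1381.5.
ε = (ΔQ/ΔP)(P̄/Q̄) = (771/-4)(27.00/1381.5).

-3.767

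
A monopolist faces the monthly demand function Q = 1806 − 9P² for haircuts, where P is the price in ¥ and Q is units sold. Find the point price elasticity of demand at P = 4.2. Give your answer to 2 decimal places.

At P = 4.2, Q = 1647.240.
dQ/dP = −18P = -75.600.
ε = (dQ/dP)(P/Q) = (-75.600)(4.2/1647.240).
|ε| < 1, so demand is inelastic at this price.

-0.19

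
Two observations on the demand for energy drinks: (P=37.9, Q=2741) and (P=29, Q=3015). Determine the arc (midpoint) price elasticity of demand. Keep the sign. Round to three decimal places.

ΔQ = 3015 − 2741 = 274; ΔP = 29 − 37.9 = -8.9.
Midpoints: P̄ = 33.45, Q̄ = 2878.0.
ε = (ΔQ/ΔP)(P̄/Q̄) = (274/-8.9)(33.45/2878.0).

-0.358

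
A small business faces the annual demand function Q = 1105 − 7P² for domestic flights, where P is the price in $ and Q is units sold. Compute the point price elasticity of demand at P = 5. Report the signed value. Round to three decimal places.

At P = 5, Q = 930.
dQ/dP = −14P = -70.
ε = (dQ/dP)(P/Q) = (-70)(5/930).

-0.376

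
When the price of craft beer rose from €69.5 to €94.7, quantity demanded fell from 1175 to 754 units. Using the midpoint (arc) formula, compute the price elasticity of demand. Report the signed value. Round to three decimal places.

ΔQ = 754 − 1175 = -421; ΔP = 94.7 − 69.5 = 25.2.
Midpoints: P̄ = 82.10, Q̄ = 964.5.
ε = (ΔQ/ΔP)(P̄/Q̄) = (-421/25.2)(82.10/964.5).

-1.422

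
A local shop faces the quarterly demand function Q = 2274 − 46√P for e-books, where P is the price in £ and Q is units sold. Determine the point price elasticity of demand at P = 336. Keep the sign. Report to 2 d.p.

At P = 336, Q = 1430.806.
dQ/dP = −46/(2√P) = -1.255.
ε = (dQ/dP)(P/Q) = (-1.255)(336/1430.806).

-0.29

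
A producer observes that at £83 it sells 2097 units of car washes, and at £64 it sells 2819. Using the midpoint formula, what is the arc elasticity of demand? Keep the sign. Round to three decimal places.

-1.136

ΔQ = 2819 − 2097 = 722; ΔP = 64 − 83 = -19.
Midpoints: P̄ = 73.50, Q̄ = 2458.0.
ε = (ΔQ/ΔP)(P̄/Q̄) = (722/-19)(73.50/2458.0).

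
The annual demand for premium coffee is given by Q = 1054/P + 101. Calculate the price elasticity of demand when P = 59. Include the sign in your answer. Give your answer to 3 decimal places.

-0.150

At P = 59, Q = 118.864.
dQ/dP = −1054/P² = -0.303.
ε = (dQ/dP)(P/Q) = (-0.303)(59/118.864).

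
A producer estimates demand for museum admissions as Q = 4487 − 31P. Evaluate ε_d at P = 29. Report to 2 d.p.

-0.25

At P = 29, Q = 3588.
dQ/dP = −31.
ε = (dQ/dP)(P/Q) = (-31)(29/3588).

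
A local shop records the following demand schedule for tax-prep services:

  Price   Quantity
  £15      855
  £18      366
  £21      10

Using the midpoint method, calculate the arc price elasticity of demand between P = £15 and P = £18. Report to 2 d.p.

At P = 15, Q = 855; at P = 18, Q = 366.
ΔQ = -489, ΔP = 3. Midpoints: P̄ = 16.50, Q̄ = 610.5.
ε = (ΔQ/ΔP)(P̄/Q̄) = (-489/3)(16.50/610.5).

-4.41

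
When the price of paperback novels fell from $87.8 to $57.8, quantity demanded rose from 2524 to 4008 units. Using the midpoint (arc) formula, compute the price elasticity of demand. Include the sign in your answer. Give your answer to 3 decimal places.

ΔQ = 4008 − 2524 = 1484; ΔP = 57.8 − 87.8 = -30.
Midpoints: P̄ = 72.80, Q̄ = 3266.0.
ε = (ΔQ/ΔP)(P̄/Q̄) = (1484/-30)(72.80/3266.0).

-1.103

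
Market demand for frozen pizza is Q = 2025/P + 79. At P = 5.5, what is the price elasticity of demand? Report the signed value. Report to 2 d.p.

At P = 5.5, Q = 447.182.
dQ/dP = −2025/P² = -66.942.
ε = (dQ/dP)(P/Q) = (-66.942)(5.5/447.182).
|ε| < 1, so demand is inelastic at this price.

-0.82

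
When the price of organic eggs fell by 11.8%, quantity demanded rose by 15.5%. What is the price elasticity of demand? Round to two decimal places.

-1.31

ε = %ΔQ / %ΔP = (15.5)/(-11.8) = -1.314.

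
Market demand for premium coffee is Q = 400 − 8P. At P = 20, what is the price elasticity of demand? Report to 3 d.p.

-0.667

At P = 20, Q = 240.
dQ/dP = −8.
ε = (dQ/dP)(P/Q) = (-8)(20/240).
|ε| < 1, so demand is inelastic at this price.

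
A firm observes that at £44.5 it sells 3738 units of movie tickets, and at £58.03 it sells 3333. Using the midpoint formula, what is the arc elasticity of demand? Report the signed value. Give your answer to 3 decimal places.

ΔQ = 3333 − 3738 = -405; ΔP = 58.03 − 44.5 = 13.53.
Midpoints: P̄ = 51.27, Q̄ = 3535.5.
ε = (ΔQ/ΔP)(P̄/Q̄) = (-405/13.53)(51.27/3535.5).

-0.434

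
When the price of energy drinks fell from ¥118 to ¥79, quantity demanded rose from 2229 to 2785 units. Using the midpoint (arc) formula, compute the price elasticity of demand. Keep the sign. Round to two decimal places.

ΔQ = 2785 − 2229 = 556; ΔP = 79 − 118 = -39.
Midpoints: P̄ = 98.50, Q̄ = 2507.0.
ε = (ΔQ/ΔP)(P̄/Q̄) = (556/-39)(98.50/2507.0).

-0.56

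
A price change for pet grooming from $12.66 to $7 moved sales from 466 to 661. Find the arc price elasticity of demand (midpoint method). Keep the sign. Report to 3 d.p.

ΔQ = 661 − 466 = 195; ΔP = 7 − 12.66 = -5.66.
Midpoints: P̄ = 9.83, Q̄ = 563.5.
ε = (ΔQ/ΔP)(P̄/Q̄) = (195/-5.66)(9.83/563.5).

-0.601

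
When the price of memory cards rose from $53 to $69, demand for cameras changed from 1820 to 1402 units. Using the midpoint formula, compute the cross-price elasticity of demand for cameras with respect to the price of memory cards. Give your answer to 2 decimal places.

-0.99

ΔQ_x = 1402 − 1820 = -418; ΔP_y = 69 − 53 = 16.
Midpoints: P̄_y = 61.00, Q̄_x = 1611.0.
ε_xy = (ΔQ_x/ΔP_y)(P̄_y/Q̄_x) = (-418/16)(61.00/1611.0).
ε_xy < 0, so the goods are complements.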